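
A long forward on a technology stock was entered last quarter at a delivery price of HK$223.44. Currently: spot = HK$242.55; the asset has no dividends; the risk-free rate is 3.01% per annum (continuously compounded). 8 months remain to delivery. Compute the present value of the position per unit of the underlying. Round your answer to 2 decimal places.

HK$23.55

Current fair forward for the remaining 8 months: F = S·e^(r·T), r = 0.0301
F = 242.55 · e^(0.0301 × 8/12) = 242.55 × 1.020269 = 247.4662
Value of long forward = (F − K)·e^(−rT) = (247.4662 − 223.44) · e^(−0.0301·8/12)
= 24.0262 × 0.980133 = 23.55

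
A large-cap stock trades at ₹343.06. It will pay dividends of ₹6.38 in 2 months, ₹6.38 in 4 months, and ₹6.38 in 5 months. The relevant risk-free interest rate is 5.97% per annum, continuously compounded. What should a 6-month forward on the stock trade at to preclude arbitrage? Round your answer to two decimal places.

₹334.09

PV(dividends) I = 6.38·e^(−0.0597·2/12) + 6.38·e^(−0.0597·4/12) + 6.38·e^(−0.0597·5/12)
I = 6.3168 + 6.2543 + 6.2233 = 18.7944
F = (S − I)·e^(rT) = (343.06 − 18.7944) · e^(0.0597·6/12)
= 324.2656 · e^0.029850 = 324.2656 × 1.030300 = ₹334.09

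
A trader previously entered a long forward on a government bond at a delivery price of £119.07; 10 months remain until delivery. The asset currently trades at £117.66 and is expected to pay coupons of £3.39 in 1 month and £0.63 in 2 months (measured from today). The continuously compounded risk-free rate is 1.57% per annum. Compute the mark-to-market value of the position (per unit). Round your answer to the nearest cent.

-£3.88

PV(remaining coupons) I = 3.39·e^(−0.0157·1/12) + 0.63·e^(−0.0157·2/12) = 4.0139
Current forward F = (S − I)·e^(rT) = (117.66 − 4.0139)·e^(0.0157·10/12) = 113.6461 × 1.013169 = 115.1427
Value (long) = (F − K)·e^(−rT) = (115.1427 − 119.07) × 0.987002 = -3.8763
Value = -£3.88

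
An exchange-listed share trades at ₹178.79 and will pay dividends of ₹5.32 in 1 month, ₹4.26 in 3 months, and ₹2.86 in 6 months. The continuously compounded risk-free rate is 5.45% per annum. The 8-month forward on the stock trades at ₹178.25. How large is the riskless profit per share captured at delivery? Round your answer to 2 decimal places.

₹5.58 per share

PV(dividends) I = 5.32·e^(−0.0545·1/12) + 4.26·e^(−0.0545·3/12) + 2.86·e^(−0.0545·6/12) = 12.2814
Fair forward F* = (S − I)·e^(rT) = (178.79 − 12.2814)·e^0.036333 = 166.5086 × 1.037001 = 172.6696
Market ₹178.25 > fair 172.6696: forward overpriced → cash-and-carry (borrow at r, buy the stock and collect the dividends, short the forward).
Profit at T = |F_mkt − F*| = |178.25 − 172.6696| = ₹5.58 per share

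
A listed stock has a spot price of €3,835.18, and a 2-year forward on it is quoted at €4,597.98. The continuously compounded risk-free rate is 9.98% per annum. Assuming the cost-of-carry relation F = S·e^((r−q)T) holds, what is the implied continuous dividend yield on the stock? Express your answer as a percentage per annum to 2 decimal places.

0.91%

From F = S·e^((r−q)T): (r − q) = ln(F/S)/T
ln(4597.98/3835.18) = ln(1.198895) = 0.181400
(r − q) = 0.181400 / (2) = 0.090700
q = r − ln(F/S)/T = 0.0998 − 0.090700 = 0.009100
q = 0.91%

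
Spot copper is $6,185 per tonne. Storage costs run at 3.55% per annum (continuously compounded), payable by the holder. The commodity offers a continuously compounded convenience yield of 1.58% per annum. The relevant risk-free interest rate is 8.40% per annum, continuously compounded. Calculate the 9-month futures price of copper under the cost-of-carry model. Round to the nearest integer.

Net carry = r + u − y = 0.0840 + 0.0355 − 0.0158 = 0.1037
F = S·e^((r+u−y)T) = 6185 · e^(0.1037 × 9/12) = 6185 · e^0.077775
= 6185 × 1.080879 = $6,685 per tonne

$6,685 per tonne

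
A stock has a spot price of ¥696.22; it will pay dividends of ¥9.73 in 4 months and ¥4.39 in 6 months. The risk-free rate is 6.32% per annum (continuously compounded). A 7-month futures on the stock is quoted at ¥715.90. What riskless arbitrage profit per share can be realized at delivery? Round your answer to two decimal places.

¥7.83 per share

PV(dividends) I = 9.73·e^(−0.0632·4/12) + 4.39·e^(−0.0632·6/12) = 13.7806
Fair futures F* = (S − I)·e^(rT) = (696.22 − 13.7806)·e^0.036867 = 682.4394 × 1.037555 = 708.0684
Market ¥715.90 > fair 708.0684: forward overpriced → cash-and-carry (borrow at r, buy the stock and collect the dividends, short the forward).
Profit at T = |F_mkt − F*| = |715.90 − 708.0684| = ¥7.83 per share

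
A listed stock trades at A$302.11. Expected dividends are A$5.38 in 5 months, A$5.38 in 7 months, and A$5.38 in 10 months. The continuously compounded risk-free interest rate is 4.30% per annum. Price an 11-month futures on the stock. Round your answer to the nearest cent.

PV(dividends) I = 5.38·e^(−0.0430·5/12) + 5.38·e^(−0.0430·7/12) + 5.38·e^(−0.0430·10/12)
I = 5.2845 + 5.2467 + 5.1906 = 15.7218
F = (S − I)·e^(rT) = (302.11 − 15.7218) · e^(0.0430·11/12)
= 286.3882 · e^0.039417 = 286.3882 × 1.040204 = A$297.90

A$297.90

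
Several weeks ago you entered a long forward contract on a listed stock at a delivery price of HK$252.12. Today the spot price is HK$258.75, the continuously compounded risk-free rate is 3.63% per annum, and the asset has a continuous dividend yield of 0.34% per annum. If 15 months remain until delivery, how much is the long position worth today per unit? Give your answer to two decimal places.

Current fair forward for the remaining 15 months: F = S·e^((r − q)·T), (r − q) = 0.0363 − 0.0034 = 0.0329
F = 258.75 · e^(0.0329 × 15/12) = 258.75 × 1.041982 = 269.6128
Value of long forward = (F − K)·e^(−rT) = (269.6128 − 252.12) · e^(−0.0363·15/12)
= 17.4928 × 0.955639 = 16.72

HK$16.72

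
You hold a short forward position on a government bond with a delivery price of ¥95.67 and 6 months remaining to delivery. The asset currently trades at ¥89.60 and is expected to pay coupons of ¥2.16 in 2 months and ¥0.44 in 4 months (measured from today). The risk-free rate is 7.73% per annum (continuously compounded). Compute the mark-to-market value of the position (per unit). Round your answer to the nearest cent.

¥5.00

PV(remaining coupons) I = 2.16·e^(−0.0773·2/12) + 0.44·e^(−0.0773·4/12) = 2.5612
Current forward F = (S − I)·e^(rT) = (89.60 − 2.5612)·e^(0.0773·6/12) = 87.0388 × 1.039407 = 90.4687
Value (long) = (F − K)·e^(−rT) = (90.4687 − 95.67) × 0.962087 = -5.0041
Short position value = −(long value) = ¥5.00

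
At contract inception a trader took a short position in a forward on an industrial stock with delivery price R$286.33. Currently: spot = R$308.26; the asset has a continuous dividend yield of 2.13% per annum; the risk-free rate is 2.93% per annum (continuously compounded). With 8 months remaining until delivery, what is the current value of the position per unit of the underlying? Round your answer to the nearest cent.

Current fair forward for the remaining 8 months: F = S·e^((r − q)·T), (r − q) = 0.0293 − 0.0213 = 0.0080
F = 308.26 · e^(0.0080 × 8/12) = 308.26 × 1.005348 = 309.9086
Value of long forward = (F − K)·e^(−rT) = (309.9086 − 286.33) · e^(−0.0293·8/12)
= 23.5786 × 0.980656 = 23.12
Short position value = −(long value) = -R$23.12

-R$23.12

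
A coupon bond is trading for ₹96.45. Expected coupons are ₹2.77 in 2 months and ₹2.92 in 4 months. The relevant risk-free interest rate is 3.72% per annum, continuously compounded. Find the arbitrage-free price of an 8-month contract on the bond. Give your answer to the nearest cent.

PV(coupons) I = 2.77·e^(−0.0372·2/12) + 2.92·e^(−0.0372·4/12)
I = 2.7529 + 2.8840 = 5.6369
F = (S − I)·e^(rT) = (96.45 − 5.6369) · e^(0.0372·8/12)
= 90.8131 · e^0.024800 = 90.8131 × 1.025110 = ₹93.09

₹93.09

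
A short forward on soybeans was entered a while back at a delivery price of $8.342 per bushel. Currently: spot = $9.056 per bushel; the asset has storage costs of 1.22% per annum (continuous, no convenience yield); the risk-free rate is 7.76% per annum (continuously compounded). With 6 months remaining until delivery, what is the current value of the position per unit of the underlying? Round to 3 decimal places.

-$1.087 per bushel

Current fair forward for the remaining 6 months: F = S·e^((r + u)·T), (r + u) = 0.0776 + 0.0122 = 0.0898
F = 9.056 · e^(0.0898 × 6/12) = 9.056 × 1.045923 = 9.4719
Value of long forward = (F − K)·e^(−rT) = (9.4719 − 8.342) · e^(−0.0776·6/12)
= 1.1299 × 0.961943 = 1.087
Short position value = −(long value) = -$1.087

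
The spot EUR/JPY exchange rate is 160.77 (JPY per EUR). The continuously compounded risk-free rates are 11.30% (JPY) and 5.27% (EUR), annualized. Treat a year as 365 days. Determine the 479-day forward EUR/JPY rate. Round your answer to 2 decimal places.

174.01

F = S·e^((r_JPY − r_EUR)T) = 160.77 · e^((0.1130 − 0.0527) × 479/365)
= 160.77 · e^0.079133 = 160.77 × 1.082348
F = 174.01 JPY per EUR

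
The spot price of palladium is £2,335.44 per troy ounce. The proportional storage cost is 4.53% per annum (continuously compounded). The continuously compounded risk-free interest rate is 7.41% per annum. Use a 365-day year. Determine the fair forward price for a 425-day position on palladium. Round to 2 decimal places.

£2,683.78 per troy ounce

Net carry = r + u − y = 0.0741 + 0.0453 − 0.0000 = 0.1194
F = S·e^((r+u−y)T) = 2335.44 · e^(0.1194 × 425/365) = 2335.44 · e^0.13902740
= 2335.44 × 1.14915559 = £2,683.78 per troy ounce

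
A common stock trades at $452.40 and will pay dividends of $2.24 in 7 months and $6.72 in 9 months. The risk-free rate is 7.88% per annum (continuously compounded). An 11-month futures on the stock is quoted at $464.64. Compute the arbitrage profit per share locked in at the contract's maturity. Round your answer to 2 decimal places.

$12.54 per share

PV(dividends) I = 2.24·e^(−0.0788·7/12) + 6.72·e^(−0.0788·9/12) = 8.4737
Fair futures F* = (S − I)·e^(rT) = (452.40 − 8.4737)·e^0.072233 = 443.9263 × 1.074906 = 477.1790
Market $464.64 < fair 477.1790: forward underpriced → reverse cash-and-carry (short the stock, invest proceeds at r, pay the dividends, go long the forward).
Profit at T = |F_mkt − F*| = |464.64 − 477.1790| = $12.54 per share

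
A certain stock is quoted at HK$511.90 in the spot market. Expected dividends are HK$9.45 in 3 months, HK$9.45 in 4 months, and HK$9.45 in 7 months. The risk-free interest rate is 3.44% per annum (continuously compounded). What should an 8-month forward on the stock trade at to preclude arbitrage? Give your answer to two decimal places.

PV(dividends) I = 9.45·e^(−0.0344·3/12) + 9.45·e^(−0.0344·4/12) + 9.45·e^(−0.0344·7/12)
I = 9.3691 + 9.3423 + 9.2623 = 27.9737
F = (S − I)·e^(rT) = (511.90 − 27.9737) · e^(0.0344·8/12)
= 483.9263 · e^0.022933 = 483.9263 × 1.023198 = HK$495.15

HK$495.15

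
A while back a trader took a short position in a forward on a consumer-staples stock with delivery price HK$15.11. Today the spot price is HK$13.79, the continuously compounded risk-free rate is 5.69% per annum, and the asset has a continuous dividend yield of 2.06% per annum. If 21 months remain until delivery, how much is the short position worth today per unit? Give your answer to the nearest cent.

HK$0.38

Current fair forward for the remaining 21 months: F = S·e^((r − q)·T), (r − q) = 0.0569 − 0.0206 = 0.0363
F = 13.79 · e^(0.0363 × 21/12) = 13.79 × 1.065586 = 14.6944
Value of long forward = (F − K)·e^(−rT) = (14.6944 − 15.11) · e^(−0.0569·21/12)
= -0.4156 × 0.905222 = -0.38
Short position value = −(long value) = HK$0.38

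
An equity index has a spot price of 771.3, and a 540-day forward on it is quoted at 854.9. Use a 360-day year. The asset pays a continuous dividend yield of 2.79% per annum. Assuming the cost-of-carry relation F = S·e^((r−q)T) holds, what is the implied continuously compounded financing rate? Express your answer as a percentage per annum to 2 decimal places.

From F = S·e^((r−q)T): (r − q) = ln(F/S)/T
ln(854.9/771.3) = ln(1.108388) = 0.102907
(r − q) = 0.102907 / (540/360) = 0.068605
r = ln(F/S)/T + q = 0.068605 + 0.0279 = 0.096505
r = 9.65%

9.65%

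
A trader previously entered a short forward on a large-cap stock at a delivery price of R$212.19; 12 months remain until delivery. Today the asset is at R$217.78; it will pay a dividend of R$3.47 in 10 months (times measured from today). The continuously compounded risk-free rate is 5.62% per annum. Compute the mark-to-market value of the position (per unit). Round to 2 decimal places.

PV(remaining dividends) I = 3.47·e^(−0.0562·10/12) = 3.3112
Current forward F = (S − I)·e^(rT) = (217.78 − 3.3112)·e^(0.0562·12/12) = 214.4688 × 1.057809 = 226.8670
Value (long) = (F − K)·e^(−rT) = (226.8670 − 212.19) × 0.945350 = 13.8749
Short position value = −(long value) = -R$13.87

-R$13.87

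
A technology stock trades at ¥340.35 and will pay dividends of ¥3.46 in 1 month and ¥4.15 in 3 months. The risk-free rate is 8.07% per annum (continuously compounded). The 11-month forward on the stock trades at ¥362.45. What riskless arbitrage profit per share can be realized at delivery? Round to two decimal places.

PV(dividends) I = 3.46·e^(−0.0807·1/12) + 4.15·e^(−0.0807·3/12) = 7.5039
Fair forward F* = (S − I)·e^(rT) = (340.35 − 7.5039)·e^0.073975 = 332.8461 × 1.076780 = 358.4020
Market ¥362.45 > fair 358.4020: forward overpriced → cash-and-carry (borrow at r, buy the stock and collect the dividends, short the forward).
Profit at T = |F_mkt − F*| = |362.45 − 358.4020| = ¥4.05 per share

¥4.05 per share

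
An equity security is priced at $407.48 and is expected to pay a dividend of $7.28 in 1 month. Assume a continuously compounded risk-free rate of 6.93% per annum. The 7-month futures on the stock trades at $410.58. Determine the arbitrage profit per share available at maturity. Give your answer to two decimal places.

$6.17 per share

PV(dividends) I = 7.28·e^(−0.0693·1/12) = 7.2381
Fair futures F* = (S − I)·e^(rT) = (407.48 − 7.2381)·e^0.040425 = 400.2419 × 1.041253 = 416.7531
Market $410.58 < fair 416.7531: forward underpriced → reverse cash-and-carry (short the stock, invest proceeds at r, pay the dividends, go long the forward).
Profit at T = |F_mkt − F*| = |410.58 − 416.7531| = $6.17 per share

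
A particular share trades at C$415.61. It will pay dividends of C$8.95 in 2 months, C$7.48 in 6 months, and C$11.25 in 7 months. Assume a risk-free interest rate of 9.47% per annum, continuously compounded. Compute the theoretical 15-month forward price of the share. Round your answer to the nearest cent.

C$437.91

PV(dividends) I = 8.95·e^(−0.0947·2/12) + 7.48·e^(−0.0947·6/12) + 11.25·e^(−0.0947·7/12)
I = 8.8098 + 7.1341 + 10.6454 = 26.5893
F = (S − I)·e^(rT) = (415.61 − 26.5893) · e^(0.0947·15/12)
= 389.0207 · e^0.118375 = 389.0207 × 1.125666 = C$437.91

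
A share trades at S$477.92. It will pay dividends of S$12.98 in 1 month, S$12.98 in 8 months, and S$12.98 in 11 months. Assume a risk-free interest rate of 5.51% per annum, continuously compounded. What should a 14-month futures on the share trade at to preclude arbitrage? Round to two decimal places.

S$469.37

PV(dividends) I = 12.98·e^(−0.0551·1/12) + 12.98·e^(−0.0551·8/12) + 12.98·e^(−0.0551·11/12)
I = 12.9205 + 12.5119 + 12.3407 = 37.7731
F = (S − I)·e^(rT) = (477.92 − 37.7731) · e^(0.0551·14/12)
= 440.1469 · e^0.064283 = 440.1469 × 1.066394 = S$469.37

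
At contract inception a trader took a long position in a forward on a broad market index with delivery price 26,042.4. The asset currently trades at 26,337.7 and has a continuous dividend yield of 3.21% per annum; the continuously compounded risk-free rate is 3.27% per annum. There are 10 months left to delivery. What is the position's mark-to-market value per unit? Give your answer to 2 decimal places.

Current fair forward for the remaining 10 months: F = S·e^((r − q)·T), (r − q) = 0.0327 − 0.0321 = 0.0006
F = 26337.7 · e^(0.0006 × 10/12) = 26337.7 × 1.00050013 = 26350.8723
Value of long forward = (F − K)·e^(−rT) = (26350.8723 − 26042.4) · e^(−0.0327·10/12)
= 308.4723 × 0.97311793 = 300.18

300.18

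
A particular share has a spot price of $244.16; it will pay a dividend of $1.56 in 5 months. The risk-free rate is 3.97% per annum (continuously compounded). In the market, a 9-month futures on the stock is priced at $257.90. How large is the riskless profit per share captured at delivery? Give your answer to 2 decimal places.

$7.94 per share

PV(dividends) I = 1.56·e^(−0.0397·5/12) = 1.5344
Fair futures F* = (S − I)·e^(rT) = (244.16 − 1.5344)·e^0.029775 = 242.6256 × 1.030223 = 249.9585
Market $257.90 > fair 249.9585: forward overpriced → cash-and-carry (borrow at r, buy the stock and collect the dividends, short the forward).
Profit at T = |F_mkt − F*| = |257.90 − 249.9585| = $7.94 per share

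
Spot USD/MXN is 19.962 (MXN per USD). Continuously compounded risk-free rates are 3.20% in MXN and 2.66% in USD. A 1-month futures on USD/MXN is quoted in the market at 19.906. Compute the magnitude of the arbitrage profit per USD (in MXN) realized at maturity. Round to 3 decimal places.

0.065 per USD (in MXN)

Fair futures: F* = S·e^(carry·T), with carry = (r_MXN − r_USD) = 0.0320 − 0.0266 = 0.0054
F* = 19.962 · e^(0.0054 × 1/12) = 19.962 · e^0.000450 = 19.962 × 1.000450 = 19.9710
Market 19.906 < fair 19.9710: forward underpriced → reverse cash-and-carry (short spot, go long the forward).
At maturity, profit = |F_mkt − F*| = |19.906 − 19.9710| = 0.065 per USD (in MXN)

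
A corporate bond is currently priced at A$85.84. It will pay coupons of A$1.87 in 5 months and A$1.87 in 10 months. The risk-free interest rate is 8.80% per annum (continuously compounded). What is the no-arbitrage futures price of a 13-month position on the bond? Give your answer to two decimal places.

PV(coupons) I = 1.87·e^(−0.0880·5/12) + 1.87·e^(−0.0880·10/12)
I = 1.8027 + 1.7378 = 3.5405
F = (S − I)·e^(rT) = (85.84 − 3.5405) · e^(0.0880·13/12)
= 82.2995 · e^0.095333 = 82.2995 × 1.100025 = A$90.53

A$90.53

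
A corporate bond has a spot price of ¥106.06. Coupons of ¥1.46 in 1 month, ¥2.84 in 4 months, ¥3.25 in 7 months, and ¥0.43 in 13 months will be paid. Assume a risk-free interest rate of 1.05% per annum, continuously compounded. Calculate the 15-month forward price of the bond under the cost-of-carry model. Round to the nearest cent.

PV(coupons) I = 1.46·e^(−0.0105·1/12) + 2.84·e^(−0.0105·4/12) + 3.25·e^(−0.0105·7/12) + 0.43·e^(−0.0105·13/12)
I = 1.4587 + 2.8301 + 3.2302 + 0.4251 = 7.9441
F = (S − I)·e^(rT) = (106.06 − 7.9441) · e^(0.0105·15/12)
= 98.1159 · e^0.013125 = 98.1159 × 1.013212 = ¥99.41

¥99.41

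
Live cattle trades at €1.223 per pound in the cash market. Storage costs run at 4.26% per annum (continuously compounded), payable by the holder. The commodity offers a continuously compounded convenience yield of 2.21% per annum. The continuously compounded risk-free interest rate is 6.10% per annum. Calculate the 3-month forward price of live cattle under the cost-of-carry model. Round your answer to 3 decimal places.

Net carry = r + u − y = 0.0610 + 0.0426 − 0.0221 = 0.0815
F = S·e^((r+u−y)T) = 1.223 · e^(0.0815 × 3/12) = 1.223 · e^0.020375
= 1.223 × 1.020584 = €1.248 per pound

€1.248 per pound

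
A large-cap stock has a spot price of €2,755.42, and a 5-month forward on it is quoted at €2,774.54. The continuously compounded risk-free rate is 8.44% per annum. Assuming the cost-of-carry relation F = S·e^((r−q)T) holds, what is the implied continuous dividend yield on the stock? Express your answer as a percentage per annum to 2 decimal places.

From F = S·e^((r−q)T): (r − q) = ln(F/S)/T
ln(2774.54/2755.42) = ln(1.006939) = 0.006915
(r − q) = 0.006915 / (5/12) = 0.016596
q = r − ln(F/S)/T = 0.0844 − 0.016596 = 0.067804
q = 6.78%

6.78%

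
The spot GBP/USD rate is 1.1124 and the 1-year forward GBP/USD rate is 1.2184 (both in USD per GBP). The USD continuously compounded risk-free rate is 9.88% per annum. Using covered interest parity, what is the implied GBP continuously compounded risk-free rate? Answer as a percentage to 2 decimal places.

F = S·e^((r_USD − r_GBP)T) ⇒ r_GBP = r_USD − ln(F/S)/T
ln(1.2184/1.1124) = 0.091019; /(1) = 0.091019
r_GBP = 0.0988 − 0.091019 = 0.007781
r_GBP = 0.78%

0.78%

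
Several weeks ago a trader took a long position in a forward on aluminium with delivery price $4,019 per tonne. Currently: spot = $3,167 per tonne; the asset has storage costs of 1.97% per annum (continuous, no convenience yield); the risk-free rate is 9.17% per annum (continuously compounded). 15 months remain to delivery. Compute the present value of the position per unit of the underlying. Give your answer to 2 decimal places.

Current fair forward for the remaining 15 months: F = S·e^((r + u)·T), (r + u) = 0.0917 + 0.0197 = 0.1114
F = 3167 · e^(0.1114 × 15/12) = 3167 × 1.14941142 = 3640.1860
Value of long forward = (F − K)·e^(−rT) = (3640.1860 − 4019) · e^(−0.0917·15/12)
= -378.8140 × 0.89170047 = -337.79

-$337.79 per tonne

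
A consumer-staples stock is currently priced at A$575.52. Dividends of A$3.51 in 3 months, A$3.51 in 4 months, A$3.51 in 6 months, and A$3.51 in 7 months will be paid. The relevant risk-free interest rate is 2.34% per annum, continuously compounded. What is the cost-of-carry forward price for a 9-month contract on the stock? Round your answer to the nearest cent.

A$571.56

PV(dividends) I = 3.51·e^(−0.0234·3/12) + 3.51·e^(−0.0234·4/12) + 3.51·e^(−0.0234·6/12) + 3.51·e^(−0.0234·7/12)
I = 3.4895 + 3.4827 + 3.4692 + 3.4624 = 13.9038
F = (S − I)·e^(rT) = (575.52 − 13.9038) · e^(0.0234·9/12)
= 561.6162 · e^0.017550 = 561.6162 × 1.017705 = A$571.56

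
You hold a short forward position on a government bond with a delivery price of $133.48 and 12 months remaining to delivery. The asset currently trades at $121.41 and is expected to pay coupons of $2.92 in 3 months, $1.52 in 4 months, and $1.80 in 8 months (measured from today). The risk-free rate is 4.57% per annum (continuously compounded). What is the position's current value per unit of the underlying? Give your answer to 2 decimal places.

PV(remaining coupons) I = 2.92·e^(−0.0457·3/12) + 1.52·e^(−0.0457·4/12) + 1.80·e^(−0.0457·8/12) = 6.1298
Current forward F = (S − I)·e^(rT) = (121.41 − 6.1298)·e^(0.0457·12/12) = 115.2802 × 1.046760 = 120.6707
Value (long) = (F − K)·e^(−rT) = (120.6707 − 133.48) × 0.955329 = -12.2371
Short position value = −(long value) = $12.24

$12.24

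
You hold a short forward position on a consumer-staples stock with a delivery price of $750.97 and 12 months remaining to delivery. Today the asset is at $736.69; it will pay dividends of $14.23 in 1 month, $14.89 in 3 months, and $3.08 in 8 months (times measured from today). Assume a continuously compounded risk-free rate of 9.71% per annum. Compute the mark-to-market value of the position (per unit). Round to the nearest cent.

PV(remaining dividends) I = 14.23·e^(−0.0971·1/12) + 14.89·e^(−0.0971·3/12) + 3.08·e^(−0.0971·8/12) = 31.5352
Current forward F = (S − I)·e^(rT) = (736.69 − 31.5352)·e^(0.0971·12/12) = 705.1548 × 1.101971 = 777.0601
Value (long) = (F − K)·e^(−rT) = (777.0601 − 750.97) × 0.907465 = 23.6759
Short position value = −(long value) = -$23.68

-$23.68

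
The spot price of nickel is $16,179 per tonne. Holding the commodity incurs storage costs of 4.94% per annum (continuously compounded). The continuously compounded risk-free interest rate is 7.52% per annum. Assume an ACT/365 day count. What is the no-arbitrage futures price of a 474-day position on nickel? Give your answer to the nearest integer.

Net carry = r + u − y = 0.0752 + 0.0494 − 0.0000 = 0.1246
F = S·e^((r+u−y)T) = 16179 · e^(0.1246 × 474/365) = 16179 · e^0.161809
= 16179 × 1.175636 = $19,021 per tonne

$19,021 per tonne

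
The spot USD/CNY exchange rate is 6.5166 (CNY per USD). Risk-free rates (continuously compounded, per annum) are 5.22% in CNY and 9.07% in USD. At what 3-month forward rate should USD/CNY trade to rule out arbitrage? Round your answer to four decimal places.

6.4542

F = S·e^((r_CNY − r_USD)T) = 6.5166 · e^((0.0522 − 0.0907) × 3/12)
= 6.5166 · e^-0.009625 = 6.5166 × 0.990421
F = 6.4542 CNY per USD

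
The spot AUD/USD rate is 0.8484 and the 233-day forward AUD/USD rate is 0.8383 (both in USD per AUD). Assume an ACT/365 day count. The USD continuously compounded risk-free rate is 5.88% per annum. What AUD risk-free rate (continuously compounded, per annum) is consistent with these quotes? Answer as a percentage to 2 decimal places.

F = S·e^((r_USD − r_AUD)T) ⇒ r_AUD = r_USD − ln(F/S)/T
ln(0.8383/0.8484) = -0.011976; /(233/365) = -0.018761
r_AUD = 0.0588 + 0.018761 = 0.077561
r_AUD = 7.76%

7.76%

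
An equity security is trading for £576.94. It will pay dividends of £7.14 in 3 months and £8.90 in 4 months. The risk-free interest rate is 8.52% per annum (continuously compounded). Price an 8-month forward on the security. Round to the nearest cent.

£594.10

PV(dividends) I = 7.14·e^(−0.0852·3/12) + 8.90·e^(−0.0852·4/12)
I = 6.9895 + 8.6508 = 15.6403
F = (S − I)·e^(rT) = (576.94 − 15.6403) · e^(0.0852·8/12)
= 561.2997 · e^0.056800 = 561.2997 × 1.058444 = £594.10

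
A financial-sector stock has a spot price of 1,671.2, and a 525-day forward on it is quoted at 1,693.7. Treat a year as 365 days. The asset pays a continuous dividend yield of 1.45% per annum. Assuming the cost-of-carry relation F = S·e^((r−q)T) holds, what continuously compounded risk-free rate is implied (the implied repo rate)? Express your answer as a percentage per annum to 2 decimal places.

From F = S·e^((r−q)T): (r − q) = ln(F/S)/T
ln(1693.7/1671.2) = ln(1.013463) = 0.013373
(r − q) = 0.013373 / (525/365) = 0.009297
r = ln(F/S)/T + q = 0.009297 + 0.0145 = 0.023797
r = 2.38%

2.38%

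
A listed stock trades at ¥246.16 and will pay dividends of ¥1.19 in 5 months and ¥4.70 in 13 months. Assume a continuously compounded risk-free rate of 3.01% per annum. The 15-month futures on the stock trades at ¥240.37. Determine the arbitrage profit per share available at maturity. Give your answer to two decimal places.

¥9.28 per share

PV(dividends) I = 1.19·e^(−0.0301·5/12) + 4.70·e^(−0.0301·13/12) = 5.7244
Fair futures F* = (S − I)·e^(rT) = (246.16 − 5.7244)·e^0.037625 = 240.4356 × 1.038342 = 249.6544
Market ¥240.37 < fair 249.6544: forward underpriced → reverse cash-and-carry (short the stock, invest proceeds at r, pay the dividends, go long the forward).
Profit at T = |F_mkt − F*| = |240.37 − 249.6544| = ¥9.28 per share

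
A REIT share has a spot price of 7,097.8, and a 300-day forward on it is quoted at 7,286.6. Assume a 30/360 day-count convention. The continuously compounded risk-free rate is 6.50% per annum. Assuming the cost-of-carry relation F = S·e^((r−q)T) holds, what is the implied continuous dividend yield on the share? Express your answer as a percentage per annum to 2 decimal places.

3.35%

From F = S·e^((r−q)T): (r − q) = ln(F/S)/T
ln(7286.6/7097.8) = ln(1.026600) = 0.026252
(r − q) = 0.026252 / (300/360) = 0.031502
q = r − ln(F/S)/T = 0.0650 − 0.031502 = 0.033498
q = 3.35%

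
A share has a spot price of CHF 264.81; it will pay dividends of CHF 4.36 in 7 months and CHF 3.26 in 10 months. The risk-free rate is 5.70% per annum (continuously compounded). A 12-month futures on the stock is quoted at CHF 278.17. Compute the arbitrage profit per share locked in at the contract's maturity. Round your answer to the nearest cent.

CHF 5.58 per share

PV(dividends) I = 4.36·e^(−0.0570·7/12) + 3.26·e^(−0.0570·10/12) = 7.3262
Fair futures F* = (S − I)·e^(rT) = (264.81 − 7.3262)·e^0.057000 = 257.4838 × 1.058656 = 272.5868
Market CHF 278.17 > fair 272.5868: forward overpriced → cash-and-carry (borrow at r, buy the stock and collect the dividends, short the forward).
Profit at T = |F_mkt − F*| = |278.17 − 272.5868| = CHF 5.58 per share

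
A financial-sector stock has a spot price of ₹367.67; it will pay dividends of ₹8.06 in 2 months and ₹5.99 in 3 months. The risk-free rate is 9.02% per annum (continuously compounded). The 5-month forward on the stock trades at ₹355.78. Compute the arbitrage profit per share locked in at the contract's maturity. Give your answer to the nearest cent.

PV(dividends) I = 8.06·e^(−0.0902·2/12) + 5.99·e^(−0.0902·3/12) = 13.7962
Fair forward F* = (S − I)·e^(rT) = (367.67 − 13.7962)·e^0.037583 = 353.8738 × 1.038298 = 367.4265
Market ₹355.78 < fair 367.4265: forward underpriced → reverse cash-and-carry (short the stock, invest proceeds at r, pay the dividends, go long the forward).
Profit at T = |F_mkt − F*| = |355.78 − 367.4265| = ₹11.65 per share

₹11.65 per share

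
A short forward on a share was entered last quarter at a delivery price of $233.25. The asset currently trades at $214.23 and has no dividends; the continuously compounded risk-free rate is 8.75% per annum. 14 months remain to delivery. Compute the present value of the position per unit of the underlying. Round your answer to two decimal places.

-$3.62

Current fair forward for the remaining 14 months: F = S·e^(r·T), r = 0.0875
F = 214.23 · e^(0.0875 × 14/12) = 214.23 × 1.107476 = 237.2546
Value of long forward = (F − K)·e^(−rT) = (237.2546 − 233.25) · e^(−0.0875·14/12)
= 4.0046 × 0.902954 = 3.62
Short position value = −(long value) = -$3.62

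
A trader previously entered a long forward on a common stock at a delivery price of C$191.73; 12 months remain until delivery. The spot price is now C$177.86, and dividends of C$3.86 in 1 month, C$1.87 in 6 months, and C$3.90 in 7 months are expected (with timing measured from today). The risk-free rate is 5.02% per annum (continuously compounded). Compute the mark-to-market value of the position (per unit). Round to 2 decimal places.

PV(remaining dividends) I = 3.86·e^(−0.0502·1/12) + 1.87·e^(−0.0502·6/12) + 3.90·e^(−0.0502·7/12) = 9.4550
Current forward F = (S − I)·e^(rT) = (177.86 − 9.4550)·e^(0.0502·12/12) = 168.4050 × 1.051481 = 177.0747
Value (long) = (F − K)·e^(−rT) = (177.0747 − 191.73) × 0.951039 = -13.9378
Value = -C$13.94

-C$13.94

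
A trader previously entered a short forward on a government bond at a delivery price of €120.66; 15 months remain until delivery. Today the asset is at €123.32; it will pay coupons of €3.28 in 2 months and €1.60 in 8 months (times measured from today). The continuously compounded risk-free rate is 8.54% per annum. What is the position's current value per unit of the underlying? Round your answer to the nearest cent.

-€10.13

PV(remaining coupons) I = 3.28·e^(−0.0854·2/12) + 1.60·e^(−0.0854·8/12) = 4.7451
Current forward F = (S − I)·e^(rT) = (123.32 − 4.7451)·e^(0.0854·15/12) = 118.5749 × 1.112656 = 131.9331
Value (long) = (F − K)·e^(−rT) = (131.9331 − 120.66) × 0.898750 = 10.1317
Short position value = −(long value) = -€10.13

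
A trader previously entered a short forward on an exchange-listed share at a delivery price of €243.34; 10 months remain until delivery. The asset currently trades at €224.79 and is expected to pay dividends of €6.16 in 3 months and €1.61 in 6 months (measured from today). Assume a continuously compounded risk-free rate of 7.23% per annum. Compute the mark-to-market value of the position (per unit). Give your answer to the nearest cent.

€11.92

PV(remaining dividends) I = 6.16·e^(−0.0723·3/12) + 1.61·e^(−0.0723·6/12) = 7.6025
Current forward F = (S − I)·e^(rT) = (224.79 − 7.6025)·e^(0.0723·10/12) = 217.1875 × 1.062102 = 230.6753
Value (long) = (F − K)·e^(−rT) = (230.6753 − 243.34) × 0.941529 = -11.9242
Short position value = −(long value) = €11.92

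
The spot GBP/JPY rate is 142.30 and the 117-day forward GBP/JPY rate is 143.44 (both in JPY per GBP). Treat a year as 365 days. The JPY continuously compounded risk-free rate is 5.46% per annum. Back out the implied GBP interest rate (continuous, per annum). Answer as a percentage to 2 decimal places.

2.97%

F = S·e^((r_JPY − r_GBP)T) ⇒ r_GBP = r_JPY − ln(F/S)/T
ln(143.44/142.30) = 0.007979; /(117/365) = 0.024892
r_GBP = 0.0546 − 0.024892 = 0.029708
r_GBP = 2.97%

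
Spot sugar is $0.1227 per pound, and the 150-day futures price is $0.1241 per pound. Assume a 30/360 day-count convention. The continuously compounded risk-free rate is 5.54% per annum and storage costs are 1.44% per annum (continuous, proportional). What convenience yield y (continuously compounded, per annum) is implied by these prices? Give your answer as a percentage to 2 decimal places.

F = S·e^((r+u−y)T) ⇒ (r+u−y) = ln(F/S)/T
ln(0.1241/0.1227) = 0.011345; /T ⇒ 0.027228
y = r + u − ln(F/S)/T = 0.0554 + 0.0144 − 0.027228 = 0.042572
y = 4.26%

4.26%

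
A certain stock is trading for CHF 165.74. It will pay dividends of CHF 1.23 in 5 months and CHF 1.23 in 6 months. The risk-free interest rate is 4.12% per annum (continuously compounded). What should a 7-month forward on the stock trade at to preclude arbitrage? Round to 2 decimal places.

CHF 167.30

PV(dividends) I = 1.23·e^(−0.0412·5/12) + 1.23·e^(−0.0412·6/12)
I = 1.2091 + 1.2049 = 2.4140
F = (S − I)·e^(rT) = (165.74 − 2.4140) · e^(0.0412·7/12)
= 163.3260 · e^0.024033 = 163.3260 × 1.024324 = CHF 167.30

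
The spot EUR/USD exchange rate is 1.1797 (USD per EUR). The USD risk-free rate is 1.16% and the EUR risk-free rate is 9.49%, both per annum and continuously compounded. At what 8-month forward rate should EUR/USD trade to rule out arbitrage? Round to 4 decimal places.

F = S·e^((r_USD − r_EUR)T) = 1.1797 · e^((0.0116 − 0.0949) × 8/12)
= 1.1797 · e^-0.055533 = 1.1797 × 0.945981
F = 1.1160 USD per EUR

1.1160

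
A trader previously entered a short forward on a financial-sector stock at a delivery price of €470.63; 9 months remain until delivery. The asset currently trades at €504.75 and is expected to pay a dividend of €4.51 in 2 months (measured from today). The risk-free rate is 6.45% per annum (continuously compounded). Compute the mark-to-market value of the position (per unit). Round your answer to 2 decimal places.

-€51.88

PV(remaining dividends) I = 4.51·e^(−0.0645·2/12) = 4.4618
Current forward F = (S − I)·e^(rT) = (504.75 − 4.4618)·e^(0.0645·9/12) = 500.2882 × 1.049564 = 525.0845
Value (long) = (F − K)·e^(−rT) = (525.0845 − 470.63) × 0.952776 = 51.8829
Short position value = −(long value) = -€51.88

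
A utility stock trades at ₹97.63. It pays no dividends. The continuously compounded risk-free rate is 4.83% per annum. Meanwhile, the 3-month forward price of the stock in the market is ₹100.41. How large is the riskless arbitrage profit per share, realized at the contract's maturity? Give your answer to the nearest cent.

Fair forward: F* = S·e^(carry·T), with carry = r = 0.0483
F* = 97.63 · e^(0.0483 × 3/12) = 97.63 · e^0.012075 = 97.63 × 1.012148 = ₹98.8160
Market ₹100.41 > fair ₹98.8160: forward overpriced → cash-and-carry (buy spot, short the forward).
At maturity, profit = |F_mkt − F*| = |100.41 − 98.8160| = ₹1.59 per share

₹1.59 per share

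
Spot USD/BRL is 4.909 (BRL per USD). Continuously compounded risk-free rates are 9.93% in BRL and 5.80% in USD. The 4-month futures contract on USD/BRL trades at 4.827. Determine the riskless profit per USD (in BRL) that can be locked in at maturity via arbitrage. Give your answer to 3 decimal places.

0.150 per USD (in BRL)

Fair futures: F* = S·e^(carry·T), with carry = (r_BRL − r_USD) = 0.0993 − 0.0580 = 0.0413
F* = 4.909 · e^(0.0413 × 4/12) = 4.909 · e^0.013767 = 4.909 × 1.013862 = 4.9770
Market 4.827 < fair 4.9770: forward underpriced → reverse cash-and-carry (short spot, go long the forward).
At maturity, profit = |F_mkt − F*| = |4.827 − 4.9770| = 0.150 per USD (in BRL)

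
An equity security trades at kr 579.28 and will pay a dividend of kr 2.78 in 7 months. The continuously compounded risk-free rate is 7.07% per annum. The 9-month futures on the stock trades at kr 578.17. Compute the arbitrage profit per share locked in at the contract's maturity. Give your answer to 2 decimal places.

PV(dividends) I = 2.78·e^(−0.0707·7/12) = 2.6677
Fair futures F* = (S − I)·e^(rT) = (579.28 − 2.6677)·e^0.053025 = 576.6123 × 1.054456 = 608.0123
Market kr 578.17 < fair 608.0123: forward underpriced → reverse cash-and-carry (short the stock, invest proceeds at r, pay the dividends, go long the forward).
Profit at T = |F_mkt − F*| = |578.17 − 608.0123| = kr 29.84 per share

kr 29.84 per share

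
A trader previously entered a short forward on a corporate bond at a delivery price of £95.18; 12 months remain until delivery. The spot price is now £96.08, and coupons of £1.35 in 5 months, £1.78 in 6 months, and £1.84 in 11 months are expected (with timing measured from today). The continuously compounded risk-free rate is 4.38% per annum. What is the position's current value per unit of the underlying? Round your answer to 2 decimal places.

-£0.14

PV(remaining coupons) I = 1.35·e^(−0.0438·5/12) + 1.78·e^(−0.0438·6/12) + 1.84·e^(−0.0438·11/12) = 4.8346
Current forward F = (S − I)·e^(rT) = (96.08 − 4.8346)·e^(0.0438·12/12) = 91.2454 × 1.044773 = 95.3307
Value (long) = (F − K)·e^(−rT) = (95.3307 − 95.18) × 0.957145 = 0.1442
Short position value = −(long value) = -£0.14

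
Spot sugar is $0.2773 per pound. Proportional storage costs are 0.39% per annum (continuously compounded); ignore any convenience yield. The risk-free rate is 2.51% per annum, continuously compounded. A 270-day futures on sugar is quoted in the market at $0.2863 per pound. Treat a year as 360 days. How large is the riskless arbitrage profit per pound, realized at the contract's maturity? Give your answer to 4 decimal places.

Fair futures: F* = S·e^(carry·T), with carry = (r + u) = 0.0251 + 0.0039 = 0.0290
F* = 0.2773 · e^(0.0290 × 270/360) = 0.2773 · e^0.021750 = 0.2773 × 1.021988 = $0.2834
Market $0.2863 > fair $0.2834: forward overpriced → cash-and-carry (buy spot, short the forward).
At maturity, profit = |F_mkt − F*| = |0.2863 − 0.2834| = $0.0029 per pound

$0.0029 per pound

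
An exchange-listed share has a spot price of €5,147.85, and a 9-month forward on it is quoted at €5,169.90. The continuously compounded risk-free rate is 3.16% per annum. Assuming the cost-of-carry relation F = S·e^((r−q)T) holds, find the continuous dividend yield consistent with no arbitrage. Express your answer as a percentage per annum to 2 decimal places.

From F = S·e^((r−q)T): (r − q) = ln(F/S)/T
ln(5169.90/5147.85) = ln(1.004283) = 0.004274
(r − q) = 0.004274 / (9/12) = 0.005699
q = r − ln(F/S)/T = 0.0316 − 0.005699 = 0.025901
q = 2.59%

2.59%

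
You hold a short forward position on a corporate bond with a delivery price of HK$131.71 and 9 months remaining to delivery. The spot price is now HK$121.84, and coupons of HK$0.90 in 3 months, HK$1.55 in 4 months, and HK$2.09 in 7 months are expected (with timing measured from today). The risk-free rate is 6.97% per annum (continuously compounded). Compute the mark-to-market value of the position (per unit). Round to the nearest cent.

PV(remaining coupons) I = 0.90·e^(−0.0697·3/12) + 1.55·e^(−0.0697·4/12) + 2.09·e^(−0.0697·7/12) = 4.4056
Current forward F = (S − I)·e^(rT) = (121.84 − 4.4056)·e^(0.0697·9/12) = 117.4344 × 1.053665 = 123.7365
Value (long) = (F − K)·e^(−rT) = (123.7365 − 131.71) × 0.949068 = -7.5674
Short position value = −(long value) = HK$7.57

HK$7.57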